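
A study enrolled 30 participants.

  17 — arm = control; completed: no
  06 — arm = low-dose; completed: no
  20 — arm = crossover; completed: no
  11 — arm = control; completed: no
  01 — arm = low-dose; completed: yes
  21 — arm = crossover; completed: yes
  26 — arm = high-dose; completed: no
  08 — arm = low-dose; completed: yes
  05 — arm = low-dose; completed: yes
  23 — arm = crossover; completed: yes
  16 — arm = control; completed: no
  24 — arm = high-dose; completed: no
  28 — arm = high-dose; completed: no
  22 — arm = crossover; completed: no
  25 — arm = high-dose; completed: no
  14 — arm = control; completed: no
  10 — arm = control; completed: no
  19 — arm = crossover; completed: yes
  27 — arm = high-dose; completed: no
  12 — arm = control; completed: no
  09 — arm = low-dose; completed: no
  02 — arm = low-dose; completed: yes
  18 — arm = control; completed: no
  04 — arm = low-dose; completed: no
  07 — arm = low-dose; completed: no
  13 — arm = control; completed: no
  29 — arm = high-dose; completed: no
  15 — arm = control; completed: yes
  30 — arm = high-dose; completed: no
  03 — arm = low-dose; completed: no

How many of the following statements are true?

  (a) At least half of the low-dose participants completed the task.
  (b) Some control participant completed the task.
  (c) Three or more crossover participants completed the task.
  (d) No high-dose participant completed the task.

(a) low-dose: |A| = 9, |A ∩ B| = 4; needs |A ∩ B| ≥ |A ∖ B| — false.
(b) control: |A| = 9, |A ∩ B| = 1; needs A ∩ B ≠ ∅ (|A ∩ B| ≥ 1) — true.
(c) crossover: |A| = 5, |A ∩ B| = 3; needs |A ∩ B| ≥ 3 — true.
(d) high-dose: |A| = 7, |A ∩ B| = 0; needs A ∩ B = ∅ (|A ∩ B| = 0) — true.

3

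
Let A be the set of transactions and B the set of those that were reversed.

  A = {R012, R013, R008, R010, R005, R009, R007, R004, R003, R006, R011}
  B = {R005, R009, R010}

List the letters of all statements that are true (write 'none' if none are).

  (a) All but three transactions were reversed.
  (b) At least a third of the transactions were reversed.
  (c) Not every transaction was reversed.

|A| = 11, |A ∩ B| = 3, |A ∖ B| = 8.
(a) |A ∖ B| = 3: fails.
(b) |A ∩ B| / |A| ≥ 1/3: fails.
(c) A ⊄ B (|A ∖ B| ≥ 1): holds.

(c)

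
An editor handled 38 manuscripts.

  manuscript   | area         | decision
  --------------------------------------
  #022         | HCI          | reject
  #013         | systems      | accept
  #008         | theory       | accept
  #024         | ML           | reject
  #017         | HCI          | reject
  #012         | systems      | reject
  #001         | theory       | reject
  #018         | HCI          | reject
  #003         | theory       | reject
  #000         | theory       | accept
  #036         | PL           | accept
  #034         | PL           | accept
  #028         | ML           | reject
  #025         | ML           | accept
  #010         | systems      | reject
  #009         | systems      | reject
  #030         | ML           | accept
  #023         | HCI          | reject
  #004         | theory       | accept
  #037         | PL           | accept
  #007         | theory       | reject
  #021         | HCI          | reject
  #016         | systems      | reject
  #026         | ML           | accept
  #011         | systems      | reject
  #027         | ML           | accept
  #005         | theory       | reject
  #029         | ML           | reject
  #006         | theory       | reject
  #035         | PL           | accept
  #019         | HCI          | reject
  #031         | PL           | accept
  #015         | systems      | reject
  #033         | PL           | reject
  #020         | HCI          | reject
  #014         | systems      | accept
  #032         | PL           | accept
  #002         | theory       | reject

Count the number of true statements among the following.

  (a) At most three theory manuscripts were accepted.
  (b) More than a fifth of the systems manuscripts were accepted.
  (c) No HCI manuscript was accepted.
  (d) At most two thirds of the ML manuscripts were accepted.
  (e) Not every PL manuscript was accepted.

5

(a) theory: |A| = 9, |A ∩ B| = 3; needs |A ∩ B| ≤ 3 — true.
(b) systems: |A| = 8, |A ∩ B| = 2; needs |A ∩ B| / |A| > 1/5 — true.
(c) HCI: |A| = 7, |A ∩ B| = 0; needs A ∩ B = ∅ (|A ∩ B| = 0) — true.
(d) ML: |A| = 7, |A ∩ B| = 4; needs |A ∩ B| / |A| ≤ 2/3 — true.
(e) PL: |A| = 7, |A ∩ B| = 6; needs A ⊄ B (|A ∖ B| ≥ 1) — true.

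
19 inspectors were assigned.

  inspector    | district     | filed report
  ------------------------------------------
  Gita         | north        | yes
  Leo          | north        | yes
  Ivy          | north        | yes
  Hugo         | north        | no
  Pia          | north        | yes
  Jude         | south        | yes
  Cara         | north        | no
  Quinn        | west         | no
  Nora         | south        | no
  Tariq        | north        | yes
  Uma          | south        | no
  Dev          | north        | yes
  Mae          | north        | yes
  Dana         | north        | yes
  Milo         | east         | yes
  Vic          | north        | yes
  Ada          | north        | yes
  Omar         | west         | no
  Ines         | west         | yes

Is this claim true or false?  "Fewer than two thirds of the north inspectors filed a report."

Truth condition: |A ∩ B| / |A| < 2/3.
A (the restrictor) = {Gita, Leo, Ivy, Hugo, Pia, Cara, Tariq, Dev, Mae, Dana, Vic, Ada}, |A| = 12.
A ∩ B = {Gita, Leo, Ivy, Pia, Tariq, Dev, Mae, Dana, Vic, Ada}, so |A ∩ B| = 10.
A ∖ B = {Hugo, Cara}, so |A ∖ B| = 2.
|A ∩ B|/|A| = 10/12, so the statement is false.

False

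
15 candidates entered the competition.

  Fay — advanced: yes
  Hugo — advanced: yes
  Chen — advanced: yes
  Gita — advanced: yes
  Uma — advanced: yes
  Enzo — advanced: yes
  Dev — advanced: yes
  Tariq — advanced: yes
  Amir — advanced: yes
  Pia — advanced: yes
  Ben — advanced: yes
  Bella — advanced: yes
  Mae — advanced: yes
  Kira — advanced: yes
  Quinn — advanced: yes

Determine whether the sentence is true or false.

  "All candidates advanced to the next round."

Truth condition: A ⊆ B, i.e. every element of A is in B (|A ∖ B| = 0).
|A| = 15, |A ∩ B| = 15, |A ∖ B| = 0.
So the statement is true.

True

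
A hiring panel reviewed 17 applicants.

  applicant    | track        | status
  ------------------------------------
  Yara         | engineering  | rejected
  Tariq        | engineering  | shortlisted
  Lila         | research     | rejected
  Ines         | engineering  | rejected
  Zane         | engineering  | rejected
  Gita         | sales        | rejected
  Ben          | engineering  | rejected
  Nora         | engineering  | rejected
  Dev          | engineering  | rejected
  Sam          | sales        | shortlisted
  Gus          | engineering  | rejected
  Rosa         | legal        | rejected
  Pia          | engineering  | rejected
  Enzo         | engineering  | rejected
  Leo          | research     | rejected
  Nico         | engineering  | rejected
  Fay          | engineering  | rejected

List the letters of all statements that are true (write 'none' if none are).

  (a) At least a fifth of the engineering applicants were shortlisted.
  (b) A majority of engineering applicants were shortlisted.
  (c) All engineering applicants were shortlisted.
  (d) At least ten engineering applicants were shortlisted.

none

|A| = 12, |A ∩ B| = 1, |A ∖ B| = 11.
(a) |A ∩ B| / |A| ≥ 1/5: fails.
(b) |A ∩ B| > |A ∖ B|: fails.
(c) A ⊆ B, i.e. every element of A is in B (|A ∖ B| = 0): fails.
(d) |A ∩ B| ≥ 10: fails.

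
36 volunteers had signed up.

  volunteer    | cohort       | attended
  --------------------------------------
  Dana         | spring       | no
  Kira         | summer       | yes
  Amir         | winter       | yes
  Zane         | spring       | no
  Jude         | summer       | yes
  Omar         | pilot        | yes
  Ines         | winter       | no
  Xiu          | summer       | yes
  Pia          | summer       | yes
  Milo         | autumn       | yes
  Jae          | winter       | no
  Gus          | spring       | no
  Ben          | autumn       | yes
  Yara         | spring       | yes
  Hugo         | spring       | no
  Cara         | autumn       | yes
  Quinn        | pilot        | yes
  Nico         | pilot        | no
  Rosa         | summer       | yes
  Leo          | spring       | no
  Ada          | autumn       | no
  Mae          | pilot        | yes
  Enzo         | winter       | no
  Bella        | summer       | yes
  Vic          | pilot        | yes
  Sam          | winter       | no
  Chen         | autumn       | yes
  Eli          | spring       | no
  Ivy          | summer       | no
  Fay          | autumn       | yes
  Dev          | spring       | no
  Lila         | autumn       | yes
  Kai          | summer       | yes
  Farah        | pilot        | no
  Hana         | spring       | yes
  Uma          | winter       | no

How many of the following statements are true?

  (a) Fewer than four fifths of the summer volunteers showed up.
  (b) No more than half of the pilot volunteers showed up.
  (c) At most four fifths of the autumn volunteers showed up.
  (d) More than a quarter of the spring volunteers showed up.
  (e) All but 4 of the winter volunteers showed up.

0

(a) summer: |A| = 8, |A ∩ B| = 7; needs |A ∩ B| / |A| < 4/5 — false.
(b) pilot: |A| = 6, |A ∩ B| = 4; needs |A ∩ B| ≤ |A ∖ B| — false.
(c) autumn: |A| = 7, |A ∩ B| = 6; needs |A ∩ B| / |A| ≤ 4/5 — false.
(d) spring: |A| = 9, |A ∩ B| = 2; needs |A ∩ B| / |A| > 1/4 — false.
(e) winter: |A| = 6, |A ∩ B| = 1; needs |A ∖ B| = 4 — false.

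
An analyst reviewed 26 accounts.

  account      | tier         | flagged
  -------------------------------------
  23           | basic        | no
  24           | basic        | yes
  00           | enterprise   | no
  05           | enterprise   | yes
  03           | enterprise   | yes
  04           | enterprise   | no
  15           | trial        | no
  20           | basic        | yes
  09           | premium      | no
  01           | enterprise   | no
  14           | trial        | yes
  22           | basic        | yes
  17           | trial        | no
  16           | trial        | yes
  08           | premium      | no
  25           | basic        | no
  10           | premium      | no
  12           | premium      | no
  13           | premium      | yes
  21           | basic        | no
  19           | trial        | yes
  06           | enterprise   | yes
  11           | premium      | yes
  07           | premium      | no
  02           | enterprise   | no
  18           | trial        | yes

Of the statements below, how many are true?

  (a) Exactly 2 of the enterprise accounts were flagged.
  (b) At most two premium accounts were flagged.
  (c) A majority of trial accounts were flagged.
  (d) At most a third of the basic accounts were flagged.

(a) enterprise: |A| = 7, |A ∩ B| = 3; needs |A ∩ B| = 2 — false.
(b) premium: |A| = 7, |A ∩ B| = 2; needs |A ∩ B| ≤ 2 — true.
(c) trial: |A| = 6, |A ∩ B| = 4; needs |A ∩ B| > |A ∖ B| — true.
(d) basic: |A| = 6, |A ∩ B| = 3; needs |A ∩ B| / |A| ≤ 1/3 — false.

2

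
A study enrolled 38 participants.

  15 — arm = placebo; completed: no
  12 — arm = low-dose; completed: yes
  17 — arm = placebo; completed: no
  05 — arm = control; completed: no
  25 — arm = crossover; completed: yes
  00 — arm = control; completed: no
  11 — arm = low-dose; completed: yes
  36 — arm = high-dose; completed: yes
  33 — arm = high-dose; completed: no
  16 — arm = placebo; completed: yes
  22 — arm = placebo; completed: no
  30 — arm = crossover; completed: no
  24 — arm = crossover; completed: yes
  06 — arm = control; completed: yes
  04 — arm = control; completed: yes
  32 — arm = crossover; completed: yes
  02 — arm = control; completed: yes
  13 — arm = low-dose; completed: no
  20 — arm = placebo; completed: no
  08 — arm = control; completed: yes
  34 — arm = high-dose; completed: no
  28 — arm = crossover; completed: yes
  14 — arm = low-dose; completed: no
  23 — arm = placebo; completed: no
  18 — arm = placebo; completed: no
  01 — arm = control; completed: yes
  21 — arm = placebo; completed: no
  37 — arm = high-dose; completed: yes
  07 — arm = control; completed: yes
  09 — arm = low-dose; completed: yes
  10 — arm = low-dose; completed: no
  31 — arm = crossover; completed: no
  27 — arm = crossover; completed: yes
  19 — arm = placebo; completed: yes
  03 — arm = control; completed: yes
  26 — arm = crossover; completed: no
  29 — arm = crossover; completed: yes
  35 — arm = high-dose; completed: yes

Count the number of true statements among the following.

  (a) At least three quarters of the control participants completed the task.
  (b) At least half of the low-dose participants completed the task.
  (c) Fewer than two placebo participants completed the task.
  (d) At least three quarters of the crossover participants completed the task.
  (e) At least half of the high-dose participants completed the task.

(a) control: |A| = 9, |A ∩ B| = 7; needs |A ∩ B| / |A| ≥ 3/4 — true.
(b) low-dose: |A| = 6, |A ∩ B| = 3; needs |A ∩ B| ≥ |A ∖ B| — true.
(c) placebo: |A| = 9, |A ∩ B| = 2; needs |A ∩ B| < 2 — false.
(d) crossover: |A| = 9, |A ∩ B| = 6; needs |A ∩ B| / |A| ≥ 3/4 — false.
(e) high-dose: |A| = 5, |A ∩ B| = 3; needs |A ∩ B| ≥ |A ∖ B| — true.

3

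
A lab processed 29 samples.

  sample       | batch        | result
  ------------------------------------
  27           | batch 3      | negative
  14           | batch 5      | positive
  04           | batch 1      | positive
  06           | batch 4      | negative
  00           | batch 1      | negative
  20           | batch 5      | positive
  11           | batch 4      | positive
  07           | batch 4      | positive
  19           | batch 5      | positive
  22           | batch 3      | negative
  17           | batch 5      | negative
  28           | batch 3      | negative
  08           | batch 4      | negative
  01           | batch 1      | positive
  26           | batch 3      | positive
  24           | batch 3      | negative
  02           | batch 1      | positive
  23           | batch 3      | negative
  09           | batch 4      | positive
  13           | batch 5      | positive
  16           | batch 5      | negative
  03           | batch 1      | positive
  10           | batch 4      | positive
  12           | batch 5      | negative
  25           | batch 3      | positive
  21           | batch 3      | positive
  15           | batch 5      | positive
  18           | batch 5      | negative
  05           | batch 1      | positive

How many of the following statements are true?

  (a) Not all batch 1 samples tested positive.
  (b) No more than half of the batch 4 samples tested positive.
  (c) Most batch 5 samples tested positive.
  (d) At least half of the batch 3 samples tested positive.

(a) batch 1: |A| = 6, |A ∩ B| = 5; needs A ⊄ B (|A ∖ B| ≥ 1) — true.
(b) batch 4: |A| = 6, |A ∩ B| = 4; needs |A ∩ B| ≤ |A ∖ B| — false.
(c) batch 5: |A| = 9, |A ∩ B| = 5; needs |A ∩ B| > |A ∖ B| — true.
(d) batch 3: |A| = 8, |A ∩ B| = 3; needs |A ∩ B| ≥ |A ∖ B| — false.

2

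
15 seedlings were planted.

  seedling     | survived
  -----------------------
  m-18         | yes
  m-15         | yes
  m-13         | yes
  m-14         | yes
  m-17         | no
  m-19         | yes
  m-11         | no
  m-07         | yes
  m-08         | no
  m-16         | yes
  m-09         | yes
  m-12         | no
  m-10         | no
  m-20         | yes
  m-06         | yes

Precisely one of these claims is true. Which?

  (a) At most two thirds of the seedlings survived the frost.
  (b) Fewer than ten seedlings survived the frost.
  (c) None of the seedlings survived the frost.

(a)

|A| = 15, |A ∩ B| = 10, |A ∖ B| = 5.
(a) requires |A ∩ B| / |A| ≤ 2/3: true.
(b) requires |A ∩ B| < 10: false.
(c) requires A ∩ B = ∅ (|A ∩ B| = 0): false.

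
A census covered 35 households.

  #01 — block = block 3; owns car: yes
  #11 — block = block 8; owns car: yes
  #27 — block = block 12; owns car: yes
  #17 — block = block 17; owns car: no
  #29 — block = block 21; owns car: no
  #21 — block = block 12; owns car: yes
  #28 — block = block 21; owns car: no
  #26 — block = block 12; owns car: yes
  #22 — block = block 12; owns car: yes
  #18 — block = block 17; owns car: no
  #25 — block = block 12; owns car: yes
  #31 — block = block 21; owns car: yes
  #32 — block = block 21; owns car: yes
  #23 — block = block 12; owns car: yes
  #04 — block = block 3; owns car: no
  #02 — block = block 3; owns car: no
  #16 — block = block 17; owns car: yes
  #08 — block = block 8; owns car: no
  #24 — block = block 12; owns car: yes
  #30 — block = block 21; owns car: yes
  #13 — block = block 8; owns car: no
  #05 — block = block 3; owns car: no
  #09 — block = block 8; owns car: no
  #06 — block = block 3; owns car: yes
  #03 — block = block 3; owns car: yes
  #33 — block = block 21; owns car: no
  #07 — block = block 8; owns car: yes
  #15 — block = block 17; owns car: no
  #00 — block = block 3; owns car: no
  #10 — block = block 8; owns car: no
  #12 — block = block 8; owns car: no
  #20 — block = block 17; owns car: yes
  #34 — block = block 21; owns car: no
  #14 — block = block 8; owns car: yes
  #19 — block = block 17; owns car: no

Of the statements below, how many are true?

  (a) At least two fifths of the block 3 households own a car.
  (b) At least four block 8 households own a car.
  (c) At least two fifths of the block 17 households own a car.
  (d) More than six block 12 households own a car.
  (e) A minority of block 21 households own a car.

(a) block 3: |A| = 7, |A ∩ B| = 3; needs |A ∩ B| / |A| ≥ 2/5 — true.
(b) block 8: |A| = 8, |A ∩ B| = 3; needs |A ∩ B| ≥ 4 — false.
(c) block 17: |A| = 6, |A ∩ B| = 2; needs |A ∩ B| / |A| ≥ 2/5 — false.
(d) block 12: |A| = 7, |A ∩ B| = 7; needs |A ∩ B| > 6 — true.
(e) block 21: |A| = 7, |A ∩ B| = 3; needs |A ∩ B| < |A ∖ B| — true.

3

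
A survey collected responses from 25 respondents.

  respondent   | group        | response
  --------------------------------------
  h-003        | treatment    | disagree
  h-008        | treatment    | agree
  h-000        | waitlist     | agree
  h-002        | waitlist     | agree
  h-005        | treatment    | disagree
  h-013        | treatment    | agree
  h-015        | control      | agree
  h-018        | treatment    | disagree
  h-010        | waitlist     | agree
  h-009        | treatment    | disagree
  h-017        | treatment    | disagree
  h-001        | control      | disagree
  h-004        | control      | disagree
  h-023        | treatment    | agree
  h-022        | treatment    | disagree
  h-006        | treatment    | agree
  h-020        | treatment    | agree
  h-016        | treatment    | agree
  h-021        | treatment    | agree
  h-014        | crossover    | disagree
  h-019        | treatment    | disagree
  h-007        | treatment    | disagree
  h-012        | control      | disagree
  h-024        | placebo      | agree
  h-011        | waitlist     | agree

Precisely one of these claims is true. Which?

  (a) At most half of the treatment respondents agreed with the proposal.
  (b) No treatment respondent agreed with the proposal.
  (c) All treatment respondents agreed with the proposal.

|A| = 15, |A ∩ B| = 7, |A ∖ B| = 8.
(a) requires |A ∩ B| ≤ |A ∖ B|: true.
(b) requires A ∩ B = ∅ (|A ∩ B| = 0): false.
(c) requires A ⊆ B, i.e. every element of A is in B (|A ∖ B| = 0): false.

(a)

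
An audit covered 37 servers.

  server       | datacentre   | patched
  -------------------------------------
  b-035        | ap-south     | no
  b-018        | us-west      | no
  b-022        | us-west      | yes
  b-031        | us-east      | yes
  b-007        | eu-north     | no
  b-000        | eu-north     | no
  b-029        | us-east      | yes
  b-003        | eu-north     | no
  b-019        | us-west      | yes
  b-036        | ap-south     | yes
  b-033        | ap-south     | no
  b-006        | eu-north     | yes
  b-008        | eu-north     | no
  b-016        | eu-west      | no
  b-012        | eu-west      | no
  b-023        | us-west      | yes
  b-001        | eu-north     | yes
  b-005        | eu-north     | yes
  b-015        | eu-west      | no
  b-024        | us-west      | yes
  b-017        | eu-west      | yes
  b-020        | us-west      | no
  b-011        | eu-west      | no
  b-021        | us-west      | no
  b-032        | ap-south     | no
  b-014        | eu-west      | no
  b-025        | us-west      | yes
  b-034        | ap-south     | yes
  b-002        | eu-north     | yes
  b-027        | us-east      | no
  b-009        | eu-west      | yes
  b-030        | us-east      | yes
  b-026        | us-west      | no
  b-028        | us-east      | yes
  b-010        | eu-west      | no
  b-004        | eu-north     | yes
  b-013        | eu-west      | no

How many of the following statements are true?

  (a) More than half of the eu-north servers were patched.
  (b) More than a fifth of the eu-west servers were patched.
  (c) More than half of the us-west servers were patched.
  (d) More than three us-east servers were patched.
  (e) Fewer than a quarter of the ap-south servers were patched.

4

(a) eu-north: |A| = 9, |A ∩ B| = 5; needs |A ∩ B| > |A ∖ B| — true.
(b) eu-west: |A| = 9, |A ∩ B| = 2; needs |A ∩ B| / |A| > 1/5 — true.
(c) us-west: |A| = 9, |A ∩ B| = 5; needs |A ∩ B| > |A ∖ B| — true.
(d) us-east: |A| = 5, |A ∩ B| = 4; needs |A ∩ B| > 3 — true.
(e) ap-south: |A| = 5, |A ∩ B| = 2; needs |A ∩ B| / |A| < 1/4 — false.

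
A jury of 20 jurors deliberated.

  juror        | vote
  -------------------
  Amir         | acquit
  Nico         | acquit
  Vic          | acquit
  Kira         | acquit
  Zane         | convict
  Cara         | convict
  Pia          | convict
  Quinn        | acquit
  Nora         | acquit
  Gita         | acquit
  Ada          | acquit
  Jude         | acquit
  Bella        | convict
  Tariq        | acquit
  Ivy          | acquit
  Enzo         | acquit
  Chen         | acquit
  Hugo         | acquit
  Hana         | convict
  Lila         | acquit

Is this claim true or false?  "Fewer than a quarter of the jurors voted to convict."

'Fewer than a quarter of the jurors voted to convict' holds iff |A ∩ B| / |A| < 1/4.
|A| = 20, |A ∩ B| = 5, |A ∖ B| = 15.
|A ∩ B|/|A| = 5/20, so the statement is false.

False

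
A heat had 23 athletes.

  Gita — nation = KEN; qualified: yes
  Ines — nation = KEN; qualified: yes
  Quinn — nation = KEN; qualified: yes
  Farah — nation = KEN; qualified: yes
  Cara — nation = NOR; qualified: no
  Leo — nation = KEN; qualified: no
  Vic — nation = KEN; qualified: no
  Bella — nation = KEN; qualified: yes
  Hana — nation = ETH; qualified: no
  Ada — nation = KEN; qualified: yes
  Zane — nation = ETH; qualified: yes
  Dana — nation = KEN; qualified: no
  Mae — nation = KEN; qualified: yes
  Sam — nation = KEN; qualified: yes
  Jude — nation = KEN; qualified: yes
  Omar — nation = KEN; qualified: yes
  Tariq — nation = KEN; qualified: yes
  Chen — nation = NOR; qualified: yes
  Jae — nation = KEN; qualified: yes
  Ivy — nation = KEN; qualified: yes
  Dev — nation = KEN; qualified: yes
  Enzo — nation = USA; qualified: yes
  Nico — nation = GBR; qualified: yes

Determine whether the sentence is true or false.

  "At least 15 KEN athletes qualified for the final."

The determiner here denotes the relation: |A ∩ B| ≥ 15.
|A| = 17, |A ∩ B| = 14, |A ∖ B| = 3.
|A ∩ B| = 14, so the statement is false.

False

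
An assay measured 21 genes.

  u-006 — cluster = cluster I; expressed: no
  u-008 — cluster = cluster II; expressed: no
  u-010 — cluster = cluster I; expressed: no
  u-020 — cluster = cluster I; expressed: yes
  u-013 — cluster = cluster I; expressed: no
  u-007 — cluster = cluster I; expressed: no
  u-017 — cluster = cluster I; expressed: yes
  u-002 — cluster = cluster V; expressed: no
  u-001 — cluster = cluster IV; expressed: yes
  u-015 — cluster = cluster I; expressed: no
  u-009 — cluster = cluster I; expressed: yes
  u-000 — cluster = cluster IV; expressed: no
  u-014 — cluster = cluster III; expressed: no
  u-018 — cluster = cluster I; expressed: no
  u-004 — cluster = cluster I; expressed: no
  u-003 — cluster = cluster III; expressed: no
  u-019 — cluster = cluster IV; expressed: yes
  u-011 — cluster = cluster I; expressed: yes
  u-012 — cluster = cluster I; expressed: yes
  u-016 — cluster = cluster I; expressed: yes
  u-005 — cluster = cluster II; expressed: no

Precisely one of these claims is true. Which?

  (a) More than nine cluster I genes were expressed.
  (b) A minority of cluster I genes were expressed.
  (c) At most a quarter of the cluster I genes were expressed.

(b)

|A| = 13, |A ∩ B| = 6, |A ∖ B| = 7.
(a) requires |A ∩ B| > 9: false.
(b) requires |A ∩ B| < |A ∖ B|: true.
(c) requires |A ∩ B| / |A| ≤ 1/4: false.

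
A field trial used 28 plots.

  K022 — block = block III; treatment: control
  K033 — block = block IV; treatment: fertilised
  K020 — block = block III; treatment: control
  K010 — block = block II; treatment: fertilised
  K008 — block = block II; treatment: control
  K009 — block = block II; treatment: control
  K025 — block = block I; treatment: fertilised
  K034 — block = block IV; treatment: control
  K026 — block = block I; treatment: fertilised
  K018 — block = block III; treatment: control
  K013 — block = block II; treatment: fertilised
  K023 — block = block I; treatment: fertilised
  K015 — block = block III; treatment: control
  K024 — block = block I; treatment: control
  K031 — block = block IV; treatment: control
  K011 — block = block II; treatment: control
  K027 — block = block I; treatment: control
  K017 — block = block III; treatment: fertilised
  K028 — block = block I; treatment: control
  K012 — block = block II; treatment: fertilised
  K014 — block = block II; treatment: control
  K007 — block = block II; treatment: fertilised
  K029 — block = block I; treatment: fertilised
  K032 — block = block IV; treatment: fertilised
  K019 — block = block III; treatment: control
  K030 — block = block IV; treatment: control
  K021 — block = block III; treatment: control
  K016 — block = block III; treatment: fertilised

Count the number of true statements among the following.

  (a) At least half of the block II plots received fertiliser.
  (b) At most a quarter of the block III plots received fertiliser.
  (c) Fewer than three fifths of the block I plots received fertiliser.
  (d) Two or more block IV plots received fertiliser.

(a) block II: |A| = 8, |A ∩ B| = 4; needs |A ∩ B| ≥ |A ∖ B| — true.
(b) block III: |A| = 8, |A ∩ B| = 2; needs |A ∩ B| / |A| ≤ 1/4 — true.
(c) block I: |A| = 7, |A ∩ B| = 4; needs |A ∩ B| / |A| < 3/5 — true.
(d) block IV: |A| = 5, |A ∩ B| = 2; needs |A ∩ B| ≥ 2 — true.

4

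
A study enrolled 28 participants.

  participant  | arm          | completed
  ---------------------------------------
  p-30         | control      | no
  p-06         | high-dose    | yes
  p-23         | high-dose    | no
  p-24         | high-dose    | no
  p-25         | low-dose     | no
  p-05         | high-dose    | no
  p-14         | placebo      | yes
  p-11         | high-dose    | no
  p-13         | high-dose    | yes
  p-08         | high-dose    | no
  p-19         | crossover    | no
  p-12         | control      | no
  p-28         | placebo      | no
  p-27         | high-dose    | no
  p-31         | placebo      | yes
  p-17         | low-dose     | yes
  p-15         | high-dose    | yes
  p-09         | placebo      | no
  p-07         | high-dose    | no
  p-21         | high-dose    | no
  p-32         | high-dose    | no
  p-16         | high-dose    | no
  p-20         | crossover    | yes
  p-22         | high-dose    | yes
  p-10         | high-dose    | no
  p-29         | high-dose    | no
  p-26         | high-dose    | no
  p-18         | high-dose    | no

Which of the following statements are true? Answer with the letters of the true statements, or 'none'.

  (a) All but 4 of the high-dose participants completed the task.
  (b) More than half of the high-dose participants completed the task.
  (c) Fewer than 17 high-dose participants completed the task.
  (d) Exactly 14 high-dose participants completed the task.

|A| = 18, |A ∩ B| = 4, |A ∖ B| = 14.
(a) |A ∖ B| = 4: fails.
(b) |A ∩ B| > |A ∖ B|: fails.
(c) |A ∩ B| < 17: holds.
(d) |A ∩ B| = 14: fails.

(c)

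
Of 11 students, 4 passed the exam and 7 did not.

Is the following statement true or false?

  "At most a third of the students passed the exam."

False

'At most a third of the students passed the exam' holds iff |A ∩ B| / |A| ≤ 1/3.
|A| = 11, |A ∩ B| = 4, |A ∖ B| = 7.
|A ∩ B|/|A| = 4/11, so the statement is false.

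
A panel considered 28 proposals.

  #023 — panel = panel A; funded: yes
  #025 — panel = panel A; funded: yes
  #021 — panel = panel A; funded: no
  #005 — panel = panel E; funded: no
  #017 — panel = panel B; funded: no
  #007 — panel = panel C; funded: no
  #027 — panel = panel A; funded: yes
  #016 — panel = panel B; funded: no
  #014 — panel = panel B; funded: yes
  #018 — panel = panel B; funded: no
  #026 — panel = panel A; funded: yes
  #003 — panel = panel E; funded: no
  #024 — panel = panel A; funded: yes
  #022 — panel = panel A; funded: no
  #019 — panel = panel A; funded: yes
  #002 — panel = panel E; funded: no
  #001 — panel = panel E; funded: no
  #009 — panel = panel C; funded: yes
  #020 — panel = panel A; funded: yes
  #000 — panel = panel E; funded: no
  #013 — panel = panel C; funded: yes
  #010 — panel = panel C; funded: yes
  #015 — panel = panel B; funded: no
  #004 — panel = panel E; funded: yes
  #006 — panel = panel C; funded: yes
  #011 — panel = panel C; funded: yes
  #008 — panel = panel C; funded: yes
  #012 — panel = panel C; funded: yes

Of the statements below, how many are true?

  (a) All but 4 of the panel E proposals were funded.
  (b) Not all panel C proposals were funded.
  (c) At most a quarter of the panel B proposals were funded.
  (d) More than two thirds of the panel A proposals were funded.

3

(a) panel E: |A| = 6, |A ∩ B| = 1; needs |A ∖ B| = 4 — false.
(b) panel C: |A| = 8, |A ∩ B| = 7; needs A ⊄ B (|A ∖ B| ≥ 1) — true.
(c) panel B: |A| = 5, |A ∩ B| = 1; needs |A ∩ B| / |A| ≤ 1/4 — true.
(d) panel A: |A| = 9, |A ∩ B| = 7; needs |A ∩ B| / |A| > 2/3 — true.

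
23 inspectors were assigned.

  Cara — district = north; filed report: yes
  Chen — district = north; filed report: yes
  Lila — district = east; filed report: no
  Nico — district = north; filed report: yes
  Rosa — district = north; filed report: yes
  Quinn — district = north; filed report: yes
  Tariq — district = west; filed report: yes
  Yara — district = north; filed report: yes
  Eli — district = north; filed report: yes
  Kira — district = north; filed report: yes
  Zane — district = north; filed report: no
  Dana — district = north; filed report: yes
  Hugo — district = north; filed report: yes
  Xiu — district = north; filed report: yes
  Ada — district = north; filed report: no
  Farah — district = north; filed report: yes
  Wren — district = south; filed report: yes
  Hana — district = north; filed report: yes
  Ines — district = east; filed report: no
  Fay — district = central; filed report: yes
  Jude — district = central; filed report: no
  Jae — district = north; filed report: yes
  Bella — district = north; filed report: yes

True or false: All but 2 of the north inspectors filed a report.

True

Truth condition: |A ∖ B| = 2.
|A| = 17, |A ∩ B| = 15, |A ∖ B| = 2.
|A ∖ B| = 2, so the statement is true.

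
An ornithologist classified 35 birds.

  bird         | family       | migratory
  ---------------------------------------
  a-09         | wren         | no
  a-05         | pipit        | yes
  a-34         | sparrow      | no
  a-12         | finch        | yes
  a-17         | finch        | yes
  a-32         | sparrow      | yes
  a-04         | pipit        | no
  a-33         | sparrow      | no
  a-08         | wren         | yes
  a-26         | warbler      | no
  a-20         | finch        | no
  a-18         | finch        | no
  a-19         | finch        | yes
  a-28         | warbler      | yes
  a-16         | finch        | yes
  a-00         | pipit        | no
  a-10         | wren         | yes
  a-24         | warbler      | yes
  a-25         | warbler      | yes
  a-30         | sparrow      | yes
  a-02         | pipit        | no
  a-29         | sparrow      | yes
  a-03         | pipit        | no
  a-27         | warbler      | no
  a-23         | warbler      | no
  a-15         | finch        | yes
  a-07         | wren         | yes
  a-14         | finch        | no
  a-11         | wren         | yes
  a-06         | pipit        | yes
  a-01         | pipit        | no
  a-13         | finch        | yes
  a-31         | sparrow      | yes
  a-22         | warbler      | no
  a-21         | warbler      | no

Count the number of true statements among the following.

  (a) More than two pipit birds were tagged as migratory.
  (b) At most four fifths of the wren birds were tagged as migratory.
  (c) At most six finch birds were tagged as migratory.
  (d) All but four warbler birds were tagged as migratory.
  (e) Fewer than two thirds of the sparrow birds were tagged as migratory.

(a) pipit: |A| = 7, |A ∩ B| = 2; needs |A ∩ B| > 2 — false.
(b) wren: |A| = 5, |A ∩ B| = 4; needs |A ∩ B| / |A| ≤ 4/5 — true.
(c) finch: |A| = 9, |A ∩ B| = 6; needs |A ∩ B| ≤ 6 — true.
(d) warbler: |A| = 8, |A ∩ B| = 3; needs |A ∖ B| = 4 — false.
(e) sparrow: |A| = 6, |A ∩ B| = 4; needs |A ∩ B| / |A| < 2/3 — false.

2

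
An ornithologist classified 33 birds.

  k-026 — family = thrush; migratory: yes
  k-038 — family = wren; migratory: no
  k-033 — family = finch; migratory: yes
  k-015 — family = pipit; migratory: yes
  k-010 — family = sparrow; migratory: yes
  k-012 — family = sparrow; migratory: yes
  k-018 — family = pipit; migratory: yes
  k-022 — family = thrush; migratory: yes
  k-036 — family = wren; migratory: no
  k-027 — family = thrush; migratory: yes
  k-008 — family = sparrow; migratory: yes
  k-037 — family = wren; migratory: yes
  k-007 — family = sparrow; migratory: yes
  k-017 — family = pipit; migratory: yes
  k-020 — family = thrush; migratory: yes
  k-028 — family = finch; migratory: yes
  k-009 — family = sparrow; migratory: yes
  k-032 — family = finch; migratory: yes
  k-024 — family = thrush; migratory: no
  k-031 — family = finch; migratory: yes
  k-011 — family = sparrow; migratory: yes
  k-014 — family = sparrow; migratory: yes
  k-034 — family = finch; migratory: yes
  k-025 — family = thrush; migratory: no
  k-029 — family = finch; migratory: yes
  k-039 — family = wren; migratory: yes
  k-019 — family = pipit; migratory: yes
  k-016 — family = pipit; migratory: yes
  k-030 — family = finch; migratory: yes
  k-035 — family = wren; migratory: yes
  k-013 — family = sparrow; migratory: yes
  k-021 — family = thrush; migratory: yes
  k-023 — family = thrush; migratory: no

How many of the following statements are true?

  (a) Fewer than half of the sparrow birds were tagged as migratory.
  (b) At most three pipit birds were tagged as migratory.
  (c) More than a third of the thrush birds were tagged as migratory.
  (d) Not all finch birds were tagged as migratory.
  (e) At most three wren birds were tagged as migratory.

2

(a) sparrow: |A| = 8, |A ∩ B| = 8; needs |A ∩ B| < |A ∖ B| — false.
(b) pipit: |A| = 5, |A ∩ B| = 5; needs |A ∩ B| ≤ 3 — false.
(c) thrush: |A| = 8, |A ∩ B| = 5; needs |A ∩ B| / |A| > 1/3 — true.
(d) finch: |A| = 7, |A ∩ B| = 7; needs A ⊄ B (|A ∖ B| ≥ 1) — false.
(e) wren: |A| = 5, |A ∩ B| = 3; needs |A ∩ B| ≤ 3 — true.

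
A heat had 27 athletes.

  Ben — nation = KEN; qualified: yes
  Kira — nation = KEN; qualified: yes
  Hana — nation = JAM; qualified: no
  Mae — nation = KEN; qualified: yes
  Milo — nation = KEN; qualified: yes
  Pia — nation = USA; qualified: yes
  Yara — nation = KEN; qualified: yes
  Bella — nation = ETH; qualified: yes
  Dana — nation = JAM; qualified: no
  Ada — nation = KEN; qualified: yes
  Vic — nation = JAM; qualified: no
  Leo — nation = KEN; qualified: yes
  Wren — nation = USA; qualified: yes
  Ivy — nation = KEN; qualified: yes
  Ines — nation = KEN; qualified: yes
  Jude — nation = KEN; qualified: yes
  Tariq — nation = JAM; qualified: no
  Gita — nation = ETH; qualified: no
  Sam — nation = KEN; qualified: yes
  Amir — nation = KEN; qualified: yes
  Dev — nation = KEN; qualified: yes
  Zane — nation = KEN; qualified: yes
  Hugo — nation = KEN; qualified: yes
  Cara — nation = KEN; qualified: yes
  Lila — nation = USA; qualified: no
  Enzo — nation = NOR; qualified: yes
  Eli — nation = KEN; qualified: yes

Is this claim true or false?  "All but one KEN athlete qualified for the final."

False

The determiner here denotes the relation: |A ∖ B| = 1.
|A| = 17, |A ∩ B| = 17, |A ∖ B| = 0.
|A ∖ B| = 0, so the statement is false.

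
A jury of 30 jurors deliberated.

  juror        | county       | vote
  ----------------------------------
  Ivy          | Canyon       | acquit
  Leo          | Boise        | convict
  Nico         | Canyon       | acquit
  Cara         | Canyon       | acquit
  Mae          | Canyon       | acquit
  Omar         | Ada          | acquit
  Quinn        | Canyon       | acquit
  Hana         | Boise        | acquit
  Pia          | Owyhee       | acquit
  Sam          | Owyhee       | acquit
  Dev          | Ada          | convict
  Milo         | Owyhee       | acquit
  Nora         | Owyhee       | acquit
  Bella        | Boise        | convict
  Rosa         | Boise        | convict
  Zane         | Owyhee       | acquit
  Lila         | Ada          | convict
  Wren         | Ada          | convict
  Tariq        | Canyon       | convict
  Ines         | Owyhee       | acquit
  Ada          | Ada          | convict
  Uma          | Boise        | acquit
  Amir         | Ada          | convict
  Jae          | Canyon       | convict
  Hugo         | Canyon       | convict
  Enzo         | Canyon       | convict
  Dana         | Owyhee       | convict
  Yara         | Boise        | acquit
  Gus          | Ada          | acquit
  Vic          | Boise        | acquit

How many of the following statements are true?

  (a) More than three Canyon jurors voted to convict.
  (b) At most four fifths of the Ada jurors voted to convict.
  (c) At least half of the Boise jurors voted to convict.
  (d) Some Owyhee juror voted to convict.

3

(a) Canyon: |A| = 9, |A ∩ B| = 4; needs |A ∩ B| > 3 — true.
(b) Ada: |A| = 7, |A ∩ B| = 5; needs |A ∩ B| / |A| ≤ 4/5 — true.
(c) Boise: |A| = 7, |A ∩ B| = 3; needs |A ∩ B| ≥ |A ∖ B| — false.
(d) Owyhee: |A| = 7, |A ∩ B| = 1; needs A ∩ B ≠ ∅ (|A ∩ B| ≥ 1) — true.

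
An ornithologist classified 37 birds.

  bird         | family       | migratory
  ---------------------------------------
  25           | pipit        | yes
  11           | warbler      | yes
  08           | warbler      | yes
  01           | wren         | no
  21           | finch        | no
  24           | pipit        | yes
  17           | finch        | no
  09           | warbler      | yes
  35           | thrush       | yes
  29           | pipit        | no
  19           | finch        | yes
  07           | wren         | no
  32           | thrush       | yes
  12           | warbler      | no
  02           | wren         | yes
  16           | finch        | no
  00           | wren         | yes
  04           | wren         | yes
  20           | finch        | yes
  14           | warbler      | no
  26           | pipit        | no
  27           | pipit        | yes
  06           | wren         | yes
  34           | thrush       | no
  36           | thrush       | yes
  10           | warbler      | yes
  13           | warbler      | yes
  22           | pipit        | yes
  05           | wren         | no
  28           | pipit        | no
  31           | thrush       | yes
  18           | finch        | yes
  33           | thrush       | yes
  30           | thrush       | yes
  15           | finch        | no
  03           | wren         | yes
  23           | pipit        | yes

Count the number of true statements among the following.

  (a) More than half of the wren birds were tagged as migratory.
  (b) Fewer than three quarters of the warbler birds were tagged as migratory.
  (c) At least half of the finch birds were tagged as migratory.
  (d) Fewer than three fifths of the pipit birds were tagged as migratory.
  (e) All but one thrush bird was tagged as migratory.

(a) wren: |A| = 8, |A ∩ B| = 5; needs |A ∩ B| > |A ∖ B| — true.
(b) warbler: |A| = 7, |A ∩ B| = 5; needs |A ∩ B| / |A| < 3/4 — true.
(c) finch: |A| = 7, |A ∩ B| = 3; needs |A ∩ B| ≥ |A ∖ B| — false.
(d) pipit: |A| = 8, |A ∩ B| = 5; needs |A ∩ B| / |A| < 3/5 — false.
(e) thrush: |A| = 7, |A ∩ B| = 6; needs |A ∖ B| = 1 — true.

3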